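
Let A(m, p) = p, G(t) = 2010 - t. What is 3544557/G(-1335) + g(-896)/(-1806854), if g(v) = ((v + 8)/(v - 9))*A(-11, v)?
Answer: 5520068991163/5209289143 ≈ 1059.7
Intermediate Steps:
g(v) = v*(8 + v)/(-9 + v) (g(v) = ((v + 8)/(v - 9))*v = ((8 + v)/(-9 + v))*v = v*(8 + v)/(-9 + v))
3544557/G(-1335) + g(-896)/(-1806854) = 3544557/(2010 - 1*(-1335)) - 896*(8 - 896)/(-9 - 896)/(-1806854) = 3544557/(2010 + 1335) - 896*(-888)/(-905)*(-1/1806854) = 3544557/3345 - 896*(-1/905)*(-888)*(-1/1806854) = 3544557*(1/3345) - 795648/905*(-1/1806854) = 1181519/1115 + 56832/116800205 = 5520068991163/5209289143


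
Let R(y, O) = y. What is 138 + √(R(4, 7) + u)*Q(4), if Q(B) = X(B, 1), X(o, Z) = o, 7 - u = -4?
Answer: 138 + 4*√15 ≈ 153.49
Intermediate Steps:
u = 11 (u = 7 - 1*(-4) = 7 + 4 = 11)
Q(B) = B
138 + √(R(4, 7) + u)*Q(4) = 138 + √(4 + 11)*4 = 138 + √15*4 = 138 + 4*√15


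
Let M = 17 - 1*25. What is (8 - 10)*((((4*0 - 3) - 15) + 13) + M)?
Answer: 26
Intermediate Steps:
M = -8 (M = 17 - 25 = -8)
(8 - 10)*((((4*0 - 3) - 15) + 13) + M) = (8 - 10)*((((4*0 - 3) - 15) + 13) - 8) = -2*((((0 - 3) - 15) + 13) - 8) = -2*(((-3 - 15) + 13) - 8) = -2*((-18 + 13) - 8) = -2*(-5 - 8) = -2*(-13) = 26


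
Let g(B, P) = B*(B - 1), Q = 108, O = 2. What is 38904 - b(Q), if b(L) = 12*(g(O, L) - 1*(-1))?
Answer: 38868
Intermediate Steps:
g(B, P) = B*(-1 + B)
b(L) = 36 (b(L) = 12*(2*(-1 + 2) - 1*(-1)) = 12*(2*1 + 1) = 12*(2 + 1) = 12*3 = 36)
38904 - b(Q) = 38904 - 1*36 = 38904 - 36 = 38868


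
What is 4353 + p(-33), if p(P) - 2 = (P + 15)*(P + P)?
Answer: 5543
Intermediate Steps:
p(P) = 2 + 2*P*(15 + P) (p(P) = 2 + (P + 15)*(P + P) = 2 + (15 + P)*(2*P) = 2 + 2*P*(15 + P))
4353 + p(-33) = 4353 + (2 + 2*(-33)**2 + 30*(-33)) = 4353 + (2 + 2*1089 - 990) = 4353 + (2 + 2178 - 990) = 4353 + 1190 = 5543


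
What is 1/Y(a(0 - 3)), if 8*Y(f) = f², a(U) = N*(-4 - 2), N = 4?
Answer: 1/72 ≈ 0.013889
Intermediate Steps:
a(U) = -24 (a(U) = 4*(-4 - 2) = 4*(-6) = -24)
Y(f) = f²/8
1/Y(a(0 - 3)) = 1/((⅛)*(-24)²) = 1/((⅛)*576) = 1/72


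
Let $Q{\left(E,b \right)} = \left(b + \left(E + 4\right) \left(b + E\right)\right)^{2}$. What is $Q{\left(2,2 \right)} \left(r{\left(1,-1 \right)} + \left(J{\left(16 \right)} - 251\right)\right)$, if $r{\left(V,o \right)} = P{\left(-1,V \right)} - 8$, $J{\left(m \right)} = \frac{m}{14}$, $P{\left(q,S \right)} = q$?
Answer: $- \frac{1224912}{7} \approx -1.7499 \cdot 10^{5}$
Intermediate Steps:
$J{\left(m \right)} = \frac{m}{14}$ ($J{\left(m \right)} = m \frac{1}{14} = \frac{m}{14}$)
$Q{\left(E,b \right)} = \left(b + \left(4 + E\right) \left(E + b\right)\right)^{2}$
$r{\left(V,o \right)} = -9$ ($r{\left(V,o \right)} = -1 - 8 = -9$)
$Q{\left(2,2 \right)} \left(r{\left(1,-1 \right)} + \left(J{\left(16 \right)} - 251\right)\right) = \left(2^{2} + 4 \cdot 2 + 5 \cdot 2 + 2 \cdot 2\right)^{2} \left(-9 + \left(\frac{1}{14} \cdot 16 - 251\right)\right) = \left(4 + 8 + 10 + 4\right)^{2} \left(-9 + \left(\frac{8}{7} - 251\right)\right) = 26^{2} \left(-9 - \frac{1749}{7}\right) = 676 \left(- \frac{1812}{7}\right) = - \frac{1224912}{7}$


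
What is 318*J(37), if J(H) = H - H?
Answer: 0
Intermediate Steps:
J(H) = 0
318*J(37) = 318*0 = 0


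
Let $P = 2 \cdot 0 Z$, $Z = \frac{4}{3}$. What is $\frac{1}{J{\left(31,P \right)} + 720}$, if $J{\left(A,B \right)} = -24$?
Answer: $\frac{1}{696} \approx 0.0014368$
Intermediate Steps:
$Z = \frac{4}{3}$ ($Z = 4 \cdot \frac{1}{3} = \frac{4}{3} \approx 1.3333$)
$P = 0$ ($P = 2 \cdot 0 \cdot \frac{4}{3} = 0 \cdot \frac{4}{3} = 0$)
$\frac{1}{J{\left(31,P \right)} + 720} = \frac{1}{-24 + 720} = \frac{1}{696}$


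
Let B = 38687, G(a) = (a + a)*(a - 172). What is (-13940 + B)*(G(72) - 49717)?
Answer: -1586703399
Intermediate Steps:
G(a) = 2*a*(-172 + a) (G(a) = (2*a)*(-172 + a) = 2*a*(-172 + a))
(-13940 + B)*(G(72) - 49717) = (-13940 + 38687)*(2*72*(-172 + 72) - 49717) = 24747*(2*72*(-100) - 49717) = 24747*(-14400 - 49717) = 24747*(-64117) = -1586703399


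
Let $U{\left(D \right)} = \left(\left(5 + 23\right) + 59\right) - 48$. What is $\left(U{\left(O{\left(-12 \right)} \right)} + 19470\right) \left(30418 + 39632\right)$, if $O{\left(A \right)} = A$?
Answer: $1366605450$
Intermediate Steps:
$U{\left(D \right)} = 39$ ($U{\left(D \right)} = \left(28 + 59\right) - 48 = 87 - 48 = 39$)
$\left(U{\left(O{\left(-12 \right)} \right)} + 19470\right) \left(30418 + 39632\right) = \left(39 + 19470\right) \left(30418 + 39632\right) = 19509 \cdot 70050 = 1366605450$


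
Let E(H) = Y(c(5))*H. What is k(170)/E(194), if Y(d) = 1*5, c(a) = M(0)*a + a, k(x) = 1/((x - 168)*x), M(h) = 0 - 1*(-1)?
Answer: 1/329800 ≈ 3.0321e-6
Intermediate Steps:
M(h) = 1 (M(h) = 0 + 1 = 1)
k(x) = 1/(x*(-168 + x)) (k(x) = 1/((-168 + x)*x) = 1/(x*(-168 + x)))
c(a) = 2*a (c(a) = 1*a + a = a + a = 2*a)
Y(d) = 5
E(H) = 5*H
k(170)/E(194) = (1/(170*(-168 + 170)))/((5*194)) = ((1/170)/2)/970 = ((1/170)*(½))*(1/970) = (1/340)*(1/970) = 1/329800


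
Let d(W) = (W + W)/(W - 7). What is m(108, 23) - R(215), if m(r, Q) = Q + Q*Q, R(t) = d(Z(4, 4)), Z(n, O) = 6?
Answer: 564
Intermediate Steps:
d(W) = 2*W/(-7 + W) (d(W) = (2*W)/(-7 + W) = 2*W/(-7 + W))
R(t) = -12 (R(t) = 2*6/(-7 + 6) = 2*6/(-1) = 2*6*(-1) = -12)
m(r, Q) = Q + Q**2
m(108, 23) - R(215) = 23*(1 + 23) - 1*(-12) = 23*24 + 12 = 552 + 12 = 564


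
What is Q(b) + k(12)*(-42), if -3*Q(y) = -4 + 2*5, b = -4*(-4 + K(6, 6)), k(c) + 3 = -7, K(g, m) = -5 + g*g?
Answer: 418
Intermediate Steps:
K(g, m) = -5 + g²
k(c) = -10 (k(c) = -3 - 7 = -10)
b = -108 (b = -4*(-4 + (-5 + 6²)) = -4*(-4 + (-5 + 36)) = -4*(-4 + 31) = -4*27 = -108)
Q(y) = -2 (Q(y) = -(-4 + 2*5)/3 = -(-4 + 10)/3 = -⅓*6 = -2)
Q(b) + k(12)*(-42) = -2 - 10*(-42) = -2 + 420 = 418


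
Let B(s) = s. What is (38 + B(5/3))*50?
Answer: 5950/3 ≈ 1983.3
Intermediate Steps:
(38 + B(5/3))*50 = (38 + 5/3)*50 = (119/3)*50 = 5950/3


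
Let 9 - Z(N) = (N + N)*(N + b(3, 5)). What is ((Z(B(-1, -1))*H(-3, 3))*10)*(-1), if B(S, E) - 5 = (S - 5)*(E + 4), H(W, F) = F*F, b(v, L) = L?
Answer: 17910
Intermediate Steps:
H(W, F) = F²
B(S, E) = 5 + (-5 + S)*(4 + E) (B(S, E) = 5 + (S - 5)*(E + 4) = 5 + (-5 + S)*(4 + E))
Z(N) = 9 - 2*N*(5 + N) (Z(N) = 9 - (N + N)*(N + 5) = 9 - 2*N*(5 + N))
((Z(B(-1, -1))*H(-3, 3))*10)*(-1) = (((9 - 10*(-15 - 5*(-1) + 4*(-1) - 1*(-1)) - 2*(-15 - 5*(-1) + 4*(-1) - 1*(-1))²)*3²)*10)*(-1) = (((9 - 10*(-15 + 5 - 4 + 1) - 2*(-15 + 5 - 4 + 1)²)*9)*10)*(-1) = (((9 - 10*(-13) - 2*(-13)²)*9)*10)*(-1) = (((9 + 130 - 2*169)*9)*10)*(-1) = (((9 + 130 - 338)*9)*10)*(-1) = (-199*9*10)*(-1) = -1791*10*(-1) = -17910*(-1) = 17910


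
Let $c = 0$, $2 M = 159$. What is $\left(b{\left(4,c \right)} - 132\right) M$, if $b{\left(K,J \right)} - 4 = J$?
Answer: $-10176$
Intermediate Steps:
$M = \frac{159}{2}$ ($M = \frac{1}{2} \cdot 159 = \frac{159}{2} \approx 79.5$)
$b{\left(K,J \right)} = 4 + J$
$\left(b{\left(4,c \right)} - 132\right) M = \left(\left(4 + 0\right) - 132\right) \frac{159}{2} = \left(4 - 132\right) \frac{159}{2} = \left(-128\right) \frac{159}{2} = -10176$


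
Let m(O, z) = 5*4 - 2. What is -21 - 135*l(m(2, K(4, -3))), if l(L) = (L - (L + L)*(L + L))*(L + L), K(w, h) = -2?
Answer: 6211059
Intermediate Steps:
m(O, z) = 18 (m(O, z) = 20 - 2 = 18)
l(L) = 2*L*(L - 4*L²) (l(L) = (L - 2*L*2*L)*(2*L) = (L - 4*L²)*(2*L) = 2*L*(L - 4*L²))
-21 - 135*l(m(2, K(4, -3))) = -21 - 135*18²*(2 - 8*18) = -21 - 43740*(2 - 144) = -21 - 43740*(-142) = -21 - 135*(-46008) = -21 + 6211080 = 6211059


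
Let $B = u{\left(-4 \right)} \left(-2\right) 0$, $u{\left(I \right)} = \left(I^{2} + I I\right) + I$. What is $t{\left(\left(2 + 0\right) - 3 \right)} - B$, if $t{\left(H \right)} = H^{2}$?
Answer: $1$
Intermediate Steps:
$u{\left(I \right)} = I + 2 I^{2}$ ($u{\left(I \right)} = \left(I^{2} + I^{2}\right) + I = 2 I^{2} + I = I + 2 I^{2}$)
$B = 0$ ($B = - 4 \left(1 + 2 \left(-4\right)\right) \left(-2\right) 0 = - 4 \left(1 - 8\right) \left(-2\right) 0 = \left(-4\right) \left(-7\right) \left(-2\right) 0 = 28 \left(-2\right) 0 = \left(-56\right) 0 = 0$)
$t{\left(\left(2 + 0\right) - 3 \right)} - B = \left(\left(2 + 0\right) - 3\right)^{2} - 0 = \left(2 - 3\right)^{2} + 0 = \left(-1\right)^{2} + 0 = 1 + 0 = 1$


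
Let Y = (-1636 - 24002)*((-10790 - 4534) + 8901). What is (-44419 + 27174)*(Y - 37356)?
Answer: -2839139507910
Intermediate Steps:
Y = 164672874 (Y = -25638*(-15324 + 8901) = -25638*(-6423) = 164672874)
(-44419 + 27174)*(Y - 37356) = (-44419 + 27174)*(164672874 - 37356) = -17245*164635518 = -2839139507910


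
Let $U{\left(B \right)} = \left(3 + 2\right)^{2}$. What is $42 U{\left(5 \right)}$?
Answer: $1050$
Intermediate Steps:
$U{\left(B \right)} = 25$ ($U{\left(B \right)} = 5^{2} = 25$)
$42 U{\left(5 \right)} = 42 \cdot 25 = 1050$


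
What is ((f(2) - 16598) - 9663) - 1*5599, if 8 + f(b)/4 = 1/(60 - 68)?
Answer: -63785/2 ≈ -31893.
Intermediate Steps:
f(b) = -65/2 (f(b) = -32 + 4/(60 - 68) = -32 + 4/(-8) = -32 + 4*(-⅛) = -32 - ½ = -65/2)
((f(2) - 16598) - 9663) - 1*5599 = ((-65/2 - 16598) - 9663) - 1*5599 = (-33261/2 - 9663) - 5599 = -52587/2 - 5599 = -63785/2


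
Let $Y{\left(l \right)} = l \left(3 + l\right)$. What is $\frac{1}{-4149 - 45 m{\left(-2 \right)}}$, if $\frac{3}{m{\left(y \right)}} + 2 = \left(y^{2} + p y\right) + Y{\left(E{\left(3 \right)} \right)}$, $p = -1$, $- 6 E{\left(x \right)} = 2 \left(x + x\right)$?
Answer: $- \frac{2}{8433} \approx -0.00023716$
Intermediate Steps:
$E{\left(x \right)} = - \frac{2 x}{3}$ ($E{\left(x \right)} = - \frac{2 \left(x + x\right)}{6} = - \frac{2 \cdot 2 x}{6} = - \frac{4 x}{6} = - \frac{2 x}{3}$)
$m{\left(y \right)} = \frac{3}{-4 + y^{2} - y}$ ($m{\left(y \right)} = \frac{3}{-2 + \left(\left(y^{2} - y\right) + \left(- \frac{2}{3}\right) 3 \left(3 - 2\right)\right)} = \frac{3}{-2 - \left(y - y^{2} + 2 \left(3 - 2\right)\right)} = \frac{3}{-2 - \left(2 + y - y^{2}\right)} = \frac{3}{-4 + y^{2} - y}$)
$\frac{1}{-4149 - 45 m{\left(-2 \right)}} = \frac{1}{-4149 - 45 \frac{3}{-4 + \left(-2\right)^{2} - -2}} = \frac{1}{-4149 - 45 \frac{3}{-4 + 4 + 2}} = \frac{1}{-4149 - 45 \cdot \frac{3}{2}} = \frac{1}{-4149 - 45 \cdot 3 \cdot \frac{1}{2}} = \frac{1}{-4149 - \frac{135}{2}} = \frac{1}{- \frac{8433}{2}} = - \frac{2}{8433}$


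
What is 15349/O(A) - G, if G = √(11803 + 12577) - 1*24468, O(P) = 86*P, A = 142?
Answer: 298818565/12212 - 2*√6095 ≈ 24313.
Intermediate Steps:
G = -24468 + 2*√6095 (G = √24380 - 24468 = 2*√6095 - 24468 = -24468 + 2*√6095 ≈ -24312.)
15349/O(A) - G = 15349/((86*142)) - (-24468 + 2*√6095) = 15349/12212 + (24468 - 2*√6095) = 298818565/12212 - 2*√6095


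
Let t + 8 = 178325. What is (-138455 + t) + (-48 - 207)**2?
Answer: 104887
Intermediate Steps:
t = 178317 (t = -8 + 178325 = 178317)
(-138455 + t) + (-48 - 207)**2 = (-138455 + 178317) + (-48 - 207)**2 = 39862 + (-255)**2 = 39862 + 65025 = 104887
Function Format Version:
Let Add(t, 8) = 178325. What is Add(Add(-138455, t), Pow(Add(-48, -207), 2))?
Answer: 104887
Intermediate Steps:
t = 178317 (t = Add(-8, 178325) = 178317)
Add(Add(-138455, t), Pow(Add(-48, -207), 2)) = Add(Add(-138455, 178317), Pow(Add(-48, -207), 2)) = Add(39862, Pow(-255, 2)) = Add(39862, 65025) = 104887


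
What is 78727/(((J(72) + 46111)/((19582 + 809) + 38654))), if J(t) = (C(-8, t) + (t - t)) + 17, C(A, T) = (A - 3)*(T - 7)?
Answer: 4648435715/45413 ≈ 1.0236e+5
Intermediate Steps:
C(A, T) = (-7 + T)*(-3 + A) (C(A, T) = (-3 + A)*(-7 + T) = (-7 + T)*(-3 + A))
J(t) = 94 - 11*t (J(t) = ((21 - 7*(-8) - 3*t - 8*t) + (t - t)) + 17 = ((21 + 56 - 3*t - 8*t) + 0) + 17 = ((77 - 11*t) + 0) + 17 = (77 - 11*t) + 17 = 94 - 11*t)
78727/(((J(72) + 46111)/((19582 + 809) + 38654))) = 78727/((((94 - 11*72) + 46111)/((19582 + 809) + 38654))) = 78727/((((94 - 792) + 46111)/(20391 + 38654))) = 78727/(((-698 + 46111)/59045)) = 78727/((45413*(1/59045))) = 78727/(45413/59045) = 78727*(59045/45413) = 4648435715/45413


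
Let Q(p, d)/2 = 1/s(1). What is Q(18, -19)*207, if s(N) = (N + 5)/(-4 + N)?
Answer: -207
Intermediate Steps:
s(N) = (5 + N)/(-4 + N)
Q(p, d) = -1 (Q(p, d) = 2/(((5 + 1)/(-4 + 1))) = 2/((6/(-3))) = 2/((-1/3*6)) = 2/(-2) = 2*(-1/2) = -1)
Q(18, -19)*207 = -1*207 = -207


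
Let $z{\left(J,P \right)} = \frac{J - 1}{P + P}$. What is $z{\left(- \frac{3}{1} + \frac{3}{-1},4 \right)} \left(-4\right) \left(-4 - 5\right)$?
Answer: $- \frac{63}{2} \approx -31.5$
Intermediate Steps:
$z{\left(J,P \right)} = \frac{-1 + J}{2 P}$
$z{\left(- \frac{3}{1} + \frac{3}{-1},4 \right)} \left(-4\right) \left(-4 - 5\right) = \frac{-1 + \left(- \frac{3}{1} + \frac{3}{-1}\right)}{2 \cdot 4} \left(-4\right) \left(-4 - 5\right) = \frac{1}{2} \cdot \frac{1}{4} \left(-1 + \left(\left(-3\right) 1 + 3 \left(-1\right)\right)\right) \left(-4\right) \left(-4 - 5\right) = \frac{1}{2} \cdot \frac{1}{4} \left(-1 - 6\right) \left(-4\right) \left(-9\right) = \frac{1}{2} \cdot \frac{1}{4} \left(-7\right) \left(-4\right) \left(-9\right) = \left(- \frac{7}{8}\right) \left(-4\right) \left(-9\right) = \frac{7}{2} \left(-9\right) = - \frac{63}{2}$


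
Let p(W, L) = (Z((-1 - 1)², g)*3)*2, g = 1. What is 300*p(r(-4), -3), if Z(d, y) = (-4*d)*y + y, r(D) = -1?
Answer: -27000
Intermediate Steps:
Z(d, y) = y - 4*d*y (Z(d, y) = -4*d*y + y = y - 4*d*y)
p(W, L) = -90 (p(W, L) = ((1*(1 - 4*(-1 - 1)²))*3)*2 = ((1*(1 - 4*(-2)²))*3)*2 = ((1*(1 - 4*4))*3)*2 = ((1*(1 - 16))*3)*2 = ((1*(-15))*3)*2 = -15*3*2 = -45*2 = -90)
300*p(r(-4), -3) = 300*(-90) = -27000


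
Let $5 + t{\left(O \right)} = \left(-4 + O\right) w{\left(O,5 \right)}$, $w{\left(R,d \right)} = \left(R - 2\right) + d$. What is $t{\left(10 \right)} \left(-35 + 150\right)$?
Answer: $8395$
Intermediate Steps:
$w{\left(R,d \right)} = -2 + R + d$ ($w{\left(R,d \right)} = \left(-2 + R\right) + d = -2 + R + d$)
$t{\left(O \right)} = -5 + \left(-4 + O\right) \left(3 + O\right)$ ($t{\left(O \right)} = -5 + \left(-4 + O\right) \left(-2 + O + 5\right) = -5 + \left(-4 + O\right) \left(3 + O\right)$)
$t{\left(10 \right)} \left(-35 + 150\right) = \left(-17 + 10^{2} - 10\right) \left(-35 + 150\right) = \left(-17 + 100 - 10\right) 115 = 73 \cdot 115 = 8395$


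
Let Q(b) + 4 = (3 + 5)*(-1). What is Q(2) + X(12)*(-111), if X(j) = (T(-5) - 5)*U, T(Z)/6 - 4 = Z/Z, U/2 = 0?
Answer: -12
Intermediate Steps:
U = 0 (U = 2*0 = 0)
T(Z) = 30 (T(Z) = 24 + 6*(Z/Z) = 24 + 6*1 = 24 + 6 = 30)
Q(b) = -12 (Q(b) = -4 + (3 + 5)*(-1) = -4 + 8*(-1) = -4 - 8 = -12)
X(j) = 0 (X(j) = (30 - 5)*0 = 25*0 = 0)
Q(2) + X(12)*(-111) = -12 + 0*(-111) = -12 + 0 = -12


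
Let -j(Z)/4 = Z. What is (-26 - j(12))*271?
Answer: 5962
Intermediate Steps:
j(Z) = -4*Z
(-26 - j(12))*271 = (-26 - (-4)*12)*271 = (-26 - 1*(-48))*271 = (-26 + 48)*271 = 22*271 = 5962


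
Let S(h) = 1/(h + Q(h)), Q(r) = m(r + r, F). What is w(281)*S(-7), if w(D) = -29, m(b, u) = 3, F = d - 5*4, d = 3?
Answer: 29/4 ≈ 7.2500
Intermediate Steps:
F = -17 (F = 3 - 5*4 = 3 - 20 = -17)
Q(r) = 3
S(h) = 1/(3 + h) (S(h) = 1/(h + 3) = 1/(3 + h))
w(281)*S(-7) = -29/(3 - 7) = -29/(-4) = -29*(-¼) = 29/4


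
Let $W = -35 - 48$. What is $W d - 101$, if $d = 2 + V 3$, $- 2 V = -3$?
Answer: $- \frac{1281}{2} \approx -640.5$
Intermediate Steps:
$W = -83$ ($W = -35 - 48 = -83$)
$V = \frac{3}{2}$ ($V = \left(- \frac{1}{2}\right) \left(-3\right) = \frac{3}{2} \approx 1.5$)
$d = \frac{13}{2}$ ($d = 2 + \frac{3}{2} \cdot 3 = 2 + \frac{9}{2} = \frac{13}{2} \approx 6.5$)
$W d - 101 = \left(-83\right) \frac{13}{2} - 101 = - \frac{1079}{2} - 101 = - \frac{1281}{2}$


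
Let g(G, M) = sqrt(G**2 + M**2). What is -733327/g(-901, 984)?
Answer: -733327*sqrt(1780057)/1780057 ≈ -549.64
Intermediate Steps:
-733327/g(-901, 984) = -733327/sqrt((-901)**2 + 984**2) = -733327/sqrt(811801 + 968256) = -733327*sqrt(1780057)/1780057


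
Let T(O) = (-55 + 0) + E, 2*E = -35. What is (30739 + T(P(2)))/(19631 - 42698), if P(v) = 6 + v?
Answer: -61333/46134 ≈ -1.3295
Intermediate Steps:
E = -35/2 (E = (½)*(-35) = -35/2 ≈ -17.500)
T(O) = -145/2 (T(O) = (-55 + 0) - 35/2 = -55 - 35/2 = -145/2)
(30739 + T(P(2)))/(19631 - 42698) = (30739 - 145/2)/(19631 - 42698) = (61333/2)/(-23067) = (61333/2)*(-1/23067) = -61333/46134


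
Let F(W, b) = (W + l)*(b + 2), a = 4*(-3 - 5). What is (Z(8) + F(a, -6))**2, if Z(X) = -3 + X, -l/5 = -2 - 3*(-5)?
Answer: 154449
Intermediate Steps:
a = -32 (a = 4*(-8) = -32)
l = -65 (l = -5*(-2 - 3*(-5)) = -5*(-2 + 15) = -5*13 = -65)
F(W, b) = (-65 + W)*(2 + b) (F(W, b) = (W - 65)*(b + 2) = (-65 + W)*(2 + b))
(Z(8) + F(a, -6))**2 = ((-3 + 8) + (-130 - 65*(-6) + 2*(-32) - 32*(-6)))**2 = (5 + (-130 + 390 - 64 + 192))**2 = (5 + 388)**2 = 393**2 = 154449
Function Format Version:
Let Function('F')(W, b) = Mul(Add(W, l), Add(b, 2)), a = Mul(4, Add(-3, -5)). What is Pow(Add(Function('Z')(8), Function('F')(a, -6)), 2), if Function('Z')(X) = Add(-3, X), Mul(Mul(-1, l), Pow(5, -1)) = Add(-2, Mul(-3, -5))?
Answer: 154449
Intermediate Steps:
a = -32 (a = Mul(4, -8) = -32)
l = -65 (l = Mul(-5, Add(-2, Mul(-3, -5))) = Mul(-5, Add(-2, 15)) = Mul(-5, 13) = -65)
Function('F')(W, b) = Mul(Add(-65, W), Add(2, b)) (Function('F')(W, b) = Mul(Add(W, -65), Add(b, 2)) = Mul(Add(-65, W), Add(2, b)))
Pow(Add(Function('Z')(8), Function('F')(a, -6)), 2) = Pow(Add(Add(-3, 8), Add(-130, Mul(-65, -6), Mul(2, -32), Mul(-32, -6))), 2) = Pow(Add(5, Add(-130, 390, -64, 192)), 2) = Pow(Add(5, 388), 2) = Pow(393, 2) = 154449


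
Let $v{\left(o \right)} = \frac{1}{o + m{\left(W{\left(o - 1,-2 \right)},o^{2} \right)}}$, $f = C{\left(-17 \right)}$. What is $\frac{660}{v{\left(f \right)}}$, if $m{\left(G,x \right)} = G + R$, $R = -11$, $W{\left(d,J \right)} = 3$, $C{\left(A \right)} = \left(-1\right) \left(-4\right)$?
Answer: $-2640$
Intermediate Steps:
$C{\left(A \right)} = 4$
$m{\left(G,x \right)} = -11 + G$ ($m{\left(G,x \right)} = G - 11 = -11 + G$)
$f = 4$
$v{\left(o \right)} = \frac{1}{-8 + o}$ ($v{\left(o \right)} = \frac{1}{o + \left(-11 + 3\right)} = \frac{1}{o - 8} = \frac{1}{-8 + o}$)
$\frac{660}{v{\left(f \right)}} = \frac{660}{\frac{1}{-8 + 4}} = \frac{660}{\frac{1}{-4}} = \frac{660}{- \frac{1}{4}} = 660 \left(-4\right) = -2640$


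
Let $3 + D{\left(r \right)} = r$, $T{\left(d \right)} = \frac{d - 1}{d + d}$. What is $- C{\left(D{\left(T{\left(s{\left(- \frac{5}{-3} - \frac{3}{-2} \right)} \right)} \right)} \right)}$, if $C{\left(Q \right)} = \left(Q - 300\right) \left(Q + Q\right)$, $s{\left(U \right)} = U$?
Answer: $- \frac{1161601}{722} \approx -1608.9$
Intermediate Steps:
$T{\left(d \right)} = \frac{-1 + d}{2 d}$
$D{\left(r \right)} = -3 + r$
$C{\left(Q \right)} = 2 Q \left(-300 + Q\right)$ ($C{\left(Q \right)} = \left(-300 + Q\right) 2 Q = 2 Q \left(-300 + Q\right)$)
$- C{\left(D{\left(T{\left(s{\left(- \frac{5}{-3} - \frac{3}{-2} \right)} \right)} \right)} \right)} = - 2 \left(-3 + \frac{-1 - \left(- \frac{5}{3} - \frac{3}{2}\right)}{2 \left(- \frac{5}{-3} - \frac{3}{-2}\right)}\right) \left(-300 - \left(3 - \frac{-1 - \left(- \frac{5}{3} - \frac{3}{2}\right)}{2 \left(- \frac{5}{-3} - \frac{3}{-2}\right)}\right)\right) = - 2 \left(-3 + \frac{-1 - - \frac{19}{6}}{2 \left(\left(-5\right) \left(- \frac{1}{3}\right) - - \frac{3}{2}\right)}\right) \left(-300 - \left(3 - \frac{-1 - - \frac{19}{6}}{2 \left(\left(-5\right) \left(- \frac{1}{3}\right) - - \frac{3}{2}\right)}\right)\right) = - 2 \left(-3 + \frac{-1 + \left(\frac{5}{3} + \frac{3}{2}\right)}{2 \left(\frac{5}{3} + \frac{3}{2}\right)}\right) \left(-300 - \left(3 - \frac{-1 + \left(\frac{5}{3} + \frac{3}{2}\right)}{2 \left(\frac{5}{3} + \frac{3}{2}\right)}\right)\right) = - 2 \left(-3 + \frac{-1 + \frac{19}{6}}{2 \cdot \frac{19}{6}}\right) \left(-300 - \left(3 - \frac{-1 + \frac{19}{6}}{2 \cdot \frac{19}{6}}\right)\right) = - 2 \left(-3 + \frac{1}{2} \cdot \frac{6}{19} \cdot \frac{13}{6}\right) \left(-300 - \left(3 - \frac{13}{38}\right)\right) = - 2 \left(-3 + \frac{13}{38}\right) \left(-300 + \left(-3 + \frac{13}{38}\right)\right) = - \frac{2 \left(-101\right) \left(-300 - \frac{101}{38}\right)}{38} = - \frac{2 \left(-101\right) \left(-11501\right)}{38 \cdot 38} = \left(-1\right) \frac{1161601}{722} = - \frac{1161601}{722}$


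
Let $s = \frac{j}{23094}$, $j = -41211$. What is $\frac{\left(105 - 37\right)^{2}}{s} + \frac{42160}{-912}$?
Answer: $- \frac{1906873}{723} \approx -2637.4$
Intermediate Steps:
$s = - \frac{4579}{2566}$ ($s = - \frac{41211}{23094} = \left(-41211\right) \frac{1}{23094} = - \frac{4579}{2566} \approx -1.7845$)
$\frac{\left(105 - 37\right)^{2}}{s} + \frac{42160}{-912} = \frac{\left(105 - 37\right)^{2}}{- \frac{4579}{2566}} + \frac{42160}{-912} = 68^{2} \left(- \frac{2566}{4579}\right) + 42160 \left(- \frac{1}{912}\right) = 4624 \left(- \frac{2566}{4579}\right) - \frac{2635}{57} = - \frac{11865184}{4579} - \frac{2635}{57} = - \frac{1906873}{723}$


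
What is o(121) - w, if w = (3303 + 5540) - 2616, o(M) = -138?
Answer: -6365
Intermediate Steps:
w = 6227 (w = 8843 - 2616 = 6227)
o(121) - w = -138 - 1*6227 = -138 - 6227 = -6365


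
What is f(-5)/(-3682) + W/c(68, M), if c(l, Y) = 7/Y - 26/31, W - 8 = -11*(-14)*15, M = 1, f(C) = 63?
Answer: 37795589/100466 ≈ 376.20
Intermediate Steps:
W = 2318 (W = 8 - 11*(-14)*15 = 8 + 154*15 = 8 + 2310 = 2318)
c(l, Y) = -26/31 + 7/Y (c(l, Y) = 7/Y - 26*1/31 = 7/Y - 26/31 = -26/31 + 7/Y)
f(-5)/(-3682) + W/c(68, M) = 63/(-3682) + 2318/(-26/31 + 7/1) = 63*(-1/3682) + 2318/(-26/31 + 7*1) = -9/526 + 2318/(-26/31 + 7) = -9/526 + 2318/(191/31) = -9/526 + 2318*(31/191) = -9/526 + 71858/191 = 37795589/100466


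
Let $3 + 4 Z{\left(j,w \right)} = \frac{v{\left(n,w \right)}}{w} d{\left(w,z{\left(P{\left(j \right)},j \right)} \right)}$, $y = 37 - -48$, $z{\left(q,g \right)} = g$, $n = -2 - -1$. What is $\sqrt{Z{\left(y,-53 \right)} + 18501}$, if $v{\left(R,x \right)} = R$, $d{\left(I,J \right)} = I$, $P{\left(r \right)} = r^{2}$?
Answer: $10 \sqrt{185} \approx 136.01$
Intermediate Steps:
$n = -1$ ($n = -2 + 1 = -1$)
$y = 85$ ($y = 37 + 48 = 85$)
$Z{\left(j,w \right)} = -1$ ($Z{\left(j,w \right)} = - \frac{3}{4} + \frac{- \frac{1}{w} w}{4} = - \frac{3}{4} + \frac{1}{4} \left(-1\right) = - \frac{3}{4} - \frac{1}{4} = -1$)
$\sqrt{Z{\left(y,-53 \right)} + 18501} = \sqrt{-1 + 18501} = \sqrt{18500} = 10 \sqrt{185}$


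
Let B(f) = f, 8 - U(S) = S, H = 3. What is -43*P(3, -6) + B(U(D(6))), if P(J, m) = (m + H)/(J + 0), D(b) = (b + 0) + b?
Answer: 39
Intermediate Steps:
D(b) = 2*b (D(b) = b + b = 2*b)
U(S) = 8 - S
P(J, m) = (3 + m)/J (P(J, m) = (m + 3)/(J + 0) = (3 + m)/J)
-43*P(3, -6) + B(U(D(6))) = -43*(3 - 6)/3 + (8 - 2*6) = -43*(-3)/3 + (8 - 1*12) = -43*(-1) + (8 - 12) = 43 - 4 = 39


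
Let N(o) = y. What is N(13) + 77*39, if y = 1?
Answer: 3004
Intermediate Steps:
N(o) = 1
N(13) + 77*39 = 1 + 77*39 = 1 + 3003 = 3004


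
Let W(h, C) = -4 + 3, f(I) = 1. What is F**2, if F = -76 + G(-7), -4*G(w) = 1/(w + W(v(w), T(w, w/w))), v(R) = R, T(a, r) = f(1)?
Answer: 5909761/1024 ≈ 5771.3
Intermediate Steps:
T(a, r) = 1
W(h, C) = -1
G(w) = -1/(4*(-1 + w)) (G(w) = -1/(4*(w - 1)) = -1/(4*(-1 + w)))
F = -2431/32 (F = -76 - 1/(-4 + 4*(-7)) = -76 - 1/(-4 - 28) = -76 - 1/(-32) = -76 - 1*(-1/32) = -76 + 1/32 = -2431/32 ≈ -75.969)
F**2 = (-2431/32)**2 = 5909761/1024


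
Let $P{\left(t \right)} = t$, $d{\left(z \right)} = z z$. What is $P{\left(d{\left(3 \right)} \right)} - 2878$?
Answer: $-2869$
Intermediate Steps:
$d{\left(z \right)} = z^{2}$
$P{\left(d{\left(3 \right)} \right)} - 2878 = 3^{2} - 2878 = 9 - 2878 = -2869$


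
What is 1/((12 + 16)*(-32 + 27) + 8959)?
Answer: 1/8819 ≈ 0.00011339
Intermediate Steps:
1/((12 + 16)*(-32 + 27) + 8959) = 1/(28*(-5) + 8959) = 1/(-140 + 8959) = 1/8819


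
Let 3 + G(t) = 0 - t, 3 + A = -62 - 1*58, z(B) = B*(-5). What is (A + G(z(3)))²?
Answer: 12321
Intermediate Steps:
z(B) = -5*B
A = -123 (A = -3 + (-62 - 1*58) = -3 + (-62 - 58) = -3 - 120 = -123)
G(t) = -3 - t (G(t) = -3 + (0 - t) = -3 - t)
(A + G(z(3)))² = (-123 + (-3 - (-5)*3))² = (-123 + (-3 - 1*(-15)))² = (-123 + (-3 + 15))² = (-123 + 12)² = (-111)² = 12321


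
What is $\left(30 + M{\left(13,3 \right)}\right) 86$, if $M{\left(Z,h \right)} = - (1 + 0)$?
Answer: $2494$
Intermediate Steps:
$M{\left(Z,h \right)} = -1$ ($M{\left(Z,h \right)} = \left(-1\right) 1 = -1$)
$\left(30 + M{\left(13,3 \right)}\right) 86 = \left(30 - 1\right) 86 = 29 \cdot 86 = 2494$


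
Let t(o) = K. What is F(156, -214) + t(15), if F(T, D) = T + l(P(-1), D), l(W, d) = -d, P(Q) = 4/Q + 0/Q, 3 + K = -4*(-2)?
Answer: 375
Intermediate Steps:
K = 5 (K = -3 - 4*(-2) = -3 + 8 = 5)
P(Q) = 4/Q (P(Q) = 4/Q + 0 = 4/Q)
t(o) = 5
F(T, D) = T - D
F(156, -214) + t(15) = (156 - 1*(-214)) + 5 = (156 + 214) + 5 = 370 + 5 = 375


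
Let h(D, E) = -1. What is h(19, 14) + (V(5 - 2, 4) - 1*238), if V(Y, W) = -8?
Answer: -247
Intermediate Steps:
h(19, 14) + (V(5 - 2, 4) - 1*238) = -1 + (-8 - 1*238) = -1 + (-8 - 238) = -1 - 246 = -247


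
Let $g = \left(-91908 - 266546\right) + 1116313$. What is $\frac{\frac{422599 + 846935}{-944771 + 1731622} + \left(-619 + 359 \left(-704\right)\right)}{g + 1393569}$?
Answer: $- \frac{199351365571}{1692853273228} \approx -0.11776$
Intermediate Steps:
$g = 757859$ ($g = -358454 + 1116313 = 757859$)
$\frac{\frac{422599 + 846935}{-944771 + 1731622} + \left(-619 + 359 \left(-704\right)\right)}{g + 1393569} = \frac{\frac{422599 + 846935}{-944771 + 1731622} + \left(-619 + 359 \left(-704\right)\right)}{757859 + 1393569} = \frac{\frac{1269534}{786851} - 253355}{2151428} = \left(1269534 \cdot \frac{1}{786851} - 253355\right) \frac{1}{2151428} = \left(\frac{1269534}{786851} - 253355\right) \frac{1}{2151428} = \left(- \frac{199351365571}{786851}\right) \frac{1}{2151428} = - \frac{199351365571}{1692853273228}$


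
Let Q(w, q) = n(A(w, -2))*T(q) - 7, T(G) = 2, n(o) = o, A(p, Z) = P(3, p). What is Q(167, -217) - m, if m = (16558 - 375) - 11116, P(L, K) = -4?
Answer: -5082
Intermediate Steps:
A(p, Z) = -4
Q(w, q) = -15 (Q(w, q) = -4*2 - 7 = -8 - 7 = -15)
m = 5067 (m = 16183 - 11116 = 5067)
Q(167, -217) - m = -15 - 1*5067 = -15 - 5067 = -5082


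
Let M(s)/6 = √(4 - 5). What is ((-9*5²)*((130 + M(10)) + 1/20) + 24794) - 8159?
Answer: -50505/4 - 1350*I ≈ -12626.0 - 1350.0*I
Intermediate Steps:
M(s) = 6*I (M(s) = 6*√(4 - 5) = 6*√(-1) = 6*I)
((-9*5²)*((130 + M(10)) + 1/20) + 24794) - 8159 = ((-9*5²)*((130 + 6*I) + 1/20) + 24794) - 8159 = ((-9*25)*((130 + 6*I) + 1/20) + 24794) - 8159 = (-225*(2601/20 + 6*I) + 24794) - 8159 = ((-117045/4 - 1350*I) + 24794) - 8159 = (-17869/4 - 1350*I) - 8159 = -50505/4 - 1350*I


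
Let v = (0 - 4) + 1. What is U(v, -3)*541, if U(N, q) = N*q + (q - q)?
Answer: 4869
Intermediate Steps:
v = -3 (v = -4 + 1 = -3)
U(N, q) = N*q (U(N, q) = N*q + 0 = N*q)
U(v, -3)*541 = -3*(-3)*541 = 9*541 = 4869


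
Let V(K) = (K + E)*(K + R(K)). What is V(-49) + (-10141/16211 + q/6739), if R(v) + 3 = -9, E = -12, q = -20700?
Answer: 17656530170/4749823 ≈ 3717.3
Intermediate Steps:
R(v) = -12 (R(v) = -3 - 9 = -12)
V(K) = (-12 + K)² (V(K) = (K - 12)*(K - 12) = (-12 + K)*(-12 + K) = (-12 + K)²)
V(-49) + (-10141/16211 + q/6739) = (144 + (-49)² - 24*(-49)) + (-10141/16211 - 20700/6739) = (144 + 2401 + 1176) + (-10141*1/16211 - 20700*1/6739) = 3721 + (-10141/16211 - 900/293) = 3721 - 17561213/4749823 = 17656530170/4749823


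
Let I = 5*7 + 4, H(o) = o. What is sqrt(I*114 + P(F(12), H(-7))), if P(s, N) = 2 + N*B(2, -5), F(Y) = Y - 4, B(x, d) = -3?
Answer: sqrt(4469) ≈ 66.851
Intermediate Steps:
F(Y) = -4 + Y
I = 39 (I = 35 + 4 = 39)
P(s, N) = 2 - 3*N (P(s, N) = 2 + N*(-3) = 2 - 3*N)
sqrt(I*114 + P(F(12), H(-7))) = sqrt(39*114 + (2 - 3*(-7))) = sqrt(4446 + (2 + 21)) = sqrt(4446 + 23) = sqrt(4469)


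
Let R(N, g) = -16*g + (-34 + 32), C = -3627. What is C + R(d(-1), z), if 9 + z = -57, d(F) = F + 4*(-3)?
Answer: -2573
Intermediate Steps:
d(F) = -12 + F (d(F) = F - 12 = -12 + F)
z = -66 (z = -9 - 57 = -66)
R(N, g) = -2 - 16*g (R(N, g) = -16*g - 2 = -2 - 16*g)
C + R(d(-1), z) = -3627 + (-2 - 16*(-66)) = -3627 + (-2 + 1056) = -3627 + 1054 = -2573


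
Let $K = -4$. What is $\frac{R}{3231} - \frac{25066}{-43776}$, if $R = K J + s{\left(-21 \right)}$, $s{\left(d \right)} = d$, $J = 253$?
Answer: $\frac{1987091}{7857792} \approx 0.25288$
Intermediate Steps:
$R = -1033$ ($R = \left(-4\right) 253 - 21 = -1012 - 21 = -1033$)
$\frac{R}{3231} - \frac{25066}{-43776} = - \frac{1033}{3231} - \frac{25066}{-43776} = \left(-1033\right) \frac{1}{3231} - - \frac{12533}{21888} = - \frac{1033}{3231} + \frac{12533}{21888} = \frac{1987091}{7857792}$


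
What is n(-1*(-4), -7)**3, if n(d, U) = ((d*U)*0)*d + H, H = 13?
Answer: 2197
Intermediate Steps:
n(d, U) = 13 (n(d, U) = ((d*U)*0)*d + 13 = ((U*d)*0)*d + 13 = 0*d + 13 = 0 + 13 = 13)
n(-1*(-4), -7)**3 = 13**3 = 2197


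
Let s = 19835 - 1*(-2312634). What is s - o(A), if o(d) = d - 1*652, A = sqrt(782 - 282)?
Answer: 2333121 - 10*sqrt(5) ≈ 2.3331e+6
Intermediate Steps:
A = 10*sqrt(5) (A = sqrt(500) = 10*sqrt(5) ≈ 22.361)
o(d) = -652 + d (o(d) = d - 652 = -652 + d)
s = 2332469 (s = 19835 + 2312634 = 2332469)
s - o(A) = 2332469 - (-652 + 10*sqrt(5)) = 2332469 + (652 - 10*sqrt(5)) = 2333121 - 10*sqrt(5)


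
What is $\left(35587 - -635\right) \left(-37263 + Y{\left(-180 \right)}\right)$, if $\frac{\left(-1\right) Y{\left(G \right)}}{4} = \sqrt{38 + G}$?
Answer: $-1349740386 - 144888 i \sqrt{142} \approx -1.3497 \cdot 10^{9} - 1.7265 \cdot 10^{6} i$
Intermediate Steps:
$Y{\left(G \right)} = - 4 \sqrt{38 + G}$
$\left(35587 - -635\right) \left(-37263 + Y{\left(-180 \right)}\right) = \left(35587 - -635\right) \left(-37263 - 4 \sqrt{38 - 180}\right) = \left(35587 + 635\right) \left(-37263 - 4 \sqrt{-142}\right) = 36222 \left(-37263 - 4 i \sqrt{142}\right) = -1349740386 - 144888 i \sqrt{142}$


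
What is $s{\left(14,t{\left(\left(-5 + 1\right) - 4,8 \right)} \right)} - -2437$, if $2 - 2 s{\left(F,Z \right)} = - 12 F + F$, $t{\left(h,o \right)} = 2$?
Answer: $2515$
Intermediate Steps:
$s{\left(F,Z \right)} = 1 + \frac{11 F}{2}$ ($s{\left(F,Z \right)} = 1 - \frac{- 12 F + F}{2} = 1 - \frac{\left(-11\right) F}{2} = 1 + \frac{11 F}{2}$)
$s{\left(14,t{\left(\left(-5 + 1\right) - 4,8 \right)} \right)} - -2437 = \left(1 + \frac{11}{2} \cdot 14\right) - -2437 = \left(1 + 77\right) + 2437 = 78 + 2437 = 2515$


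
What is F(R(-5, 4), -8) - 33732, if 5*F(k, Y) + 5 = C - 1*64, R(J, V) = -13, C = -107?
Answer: -168836/5 ≈ -33767.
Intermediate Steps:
F(k, Y) = -176/5 (F(k, Y) = -1 + (-107 - 1*64)/5 = -1 + (-107 - 64)/5 = -1 + (⅕)*(-171) = -1 - 171/5 = -176/5)
F(R(-5, 4), -8) - 33732 = -176/5 - 33732 = -168836/5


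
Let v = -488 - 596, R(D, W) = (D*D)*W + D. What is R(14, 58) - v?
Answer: 12466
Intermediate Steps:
R(D, W) = D + W*D**2 (R(D, W) = D**2*W + D = W*D**2 + D = D + W*D**2)
v = -1084
R(14, 58) - v = 14*(1 + 14*58) - 1*(-1084) = 14*(1 + 812) + 1084 = 14*813 + 1084 = 11382 + 1084 = 12466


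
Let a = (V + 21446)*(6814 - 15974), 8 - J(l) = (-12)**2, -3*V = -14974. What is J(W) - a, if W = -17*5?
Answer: 726497512/3 ≈ 2.4217e+8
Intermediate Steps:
V = 14974/3 (V = -1/3*(-14974) = 14974/3 ≈ 4991.3)
W = -85
J(l) = -136 (J(l) = 8 - 1*(-12)**2 = 8 - 1*144 = 8 - 144 = -136)
a = -726497920/3 (a = (14974/3 + 21446)*(6814 - 15974) = (79312/3)*(-9160) = -726497920/3 ≈ -2.4217e+8)
J(W) - a = -136 - 1*(-726497920/3) = -136 + 726497920/3 = 726497512/3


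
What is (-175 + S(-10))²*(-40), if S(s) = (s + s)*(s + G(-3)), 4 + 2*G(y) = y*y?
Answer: -25000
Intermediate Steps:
G(y) = -2 + y²/2 (G(y) = -2 + (y*y)/2 = -2 + y²/2)
S(s) = 2*s*(5/2 + s) (S(s) = (s + s)*(s + (-2 + (½)*(-3)²)) = (2*s)*(s + (-2 + (½)*9)) = (2*s)*(s + (-2 + 9/2)) = (2*s)*(s + 5/2) = (2*s)*(5/2 + s) = 2*s*(5/2 + s))
(-175 + S(-10))²*(-40) = (-175 - 10*(5 + 2*(-10)))²*(-40) = (-175 - 10*(5 - 20))²*(-40) = (-175 - 10*(-15))²*(-40) = (-175 + 150)²*(-40) = (-25)²*(-40) = 625*(-40) = -25000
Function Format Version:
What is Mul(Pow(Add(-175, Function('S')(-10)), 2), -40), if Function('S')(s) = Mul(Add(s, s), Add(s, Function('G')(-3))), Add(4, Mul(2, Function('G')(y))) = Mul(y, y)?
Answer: -25000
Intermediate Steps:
Function('G')(y) = Add(-2, Mul(Rational(1, 2), Pow(y, 2))) (Function('G')(y) = Add(-2, Mul(Rational(1, 2), Mul(y, y))) = Add(-2, Mul(Rational(1, 2), Pow(y, 2))))
Function('S')(s) = Mul(2, s, Add(Rational(5, 2), s)) (Function('S')(s) = Mul(Add(s, s), Add(s, Add(-2, Mul(Rational(1, 2), Pow(-3, 2))))) = Mul(Mul(2, s), Add(s, Add(-2, Mul(Rational(1, 2), 9)))) = Mul(Mul(2, s), Add(s, Add(-2, Rational(9, 2)))) = Mul(Mul(2, s), Add(s, Rational(5, 2))) = Mul(Mul(2, s), Add(Rational(5, 2), s)) = Mul(2, s, Add(Rational(5, 2), s)))
Mul(Pow(Add(-175, Function('S')(-10)), 2), -40) = Mul(Pow(Add(-175, Mul(-10, Add(5, Mul(2, -10)))), 2), -40) = Mul(Pow(Add(-175, Mul(-10, Add(5, -20))), 2), -40) = Mul(Pow(Add(-175, Mul(-10, -15)), 2), -40) = Mul(Pow(Add(-175, 150), 2), -40) = Mul(Pow(-25, 2), -40) = Mul(625, -40) = -25000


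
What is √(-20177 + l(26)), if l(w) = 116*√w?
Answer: √(-20177 + 116*√26) ≈ 139.95*I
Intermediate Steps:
√(-20177 + l(26)) = √(-20177 + 116*√26)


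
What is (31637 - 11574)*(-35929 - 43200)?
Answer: -1587565127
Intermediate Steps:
(31637 - 11574)*(-35929 - 43200) = 20063*(-79129) = -1587565127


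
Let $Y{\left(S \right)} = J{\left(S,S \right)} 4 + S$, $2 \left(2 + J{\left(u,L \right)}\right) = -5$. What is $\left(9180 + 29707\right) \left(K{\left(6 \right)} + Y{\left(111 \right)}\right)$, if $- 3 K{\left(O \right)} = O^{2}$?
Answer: $3149847$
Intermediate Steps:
$K{\left(O \right)} = - \frac{O^{2}}{3}$
$J{\left(u,L \right)} = - \frac{9}{2}$ ($J{\left(u,L \right)} = -2 + \frac{1}{2} \left(-5\right) = -2 - \frac{5}{2} = - \frac{9}{2}$)
$Y{\left(S \right)} = -18 + S$ ($Y{\left(S \right)} = \left(- \frac{9}{2}\right) 4 + S = -18 + S$)
$\left(9180 + 29707\right) \left(K{\left(6 \right)} + Y{\left(111 \right)}\right) = \left(9180 + 29707\right) \left(- \frac{6^{2}}{3} + \left(-18 + 111\right)\right) = 38887 \left(\left(- \frac{1}{3}\right) 36 + 93\right) = 38887 \left(-12 + 93\right) = 38887 \cdot 81 = 3149847$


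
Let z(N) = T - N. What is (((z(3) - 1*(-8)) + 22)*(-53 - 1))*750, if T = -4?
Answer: -931500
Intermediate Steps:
z(N) = -4 - N
(((z(3) - 1*(-8)) + 22)*(-53 - 1))*750 = ((((-4 - 1*3) - 1*(-8)) + 22)*(-53 - 1))*750 = ((((-4 - 3) + 8) + 22)*(-54))*750 = (((-7 + 8) + 22)*(-54))*750 = ((1 + 22)*(-54))*750 = (23*(-54))*750 = -1242*750 = -931500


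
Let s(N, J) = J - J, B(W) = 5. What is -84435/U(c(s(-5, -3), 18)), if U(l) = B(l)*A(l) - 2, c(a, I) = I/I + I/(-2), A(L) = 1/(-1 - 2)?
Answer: 253305/11 ≈ 23028.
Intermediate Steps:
A(L) = -⅓ (A(L) = 1/(-3) = -⅓)
s(N, J) = 0
c(a, I) = 1 - I/2 (c(a, I) = 1 + I*(-½) = 1 - I/2)
U(l) = -11/3 (U(l) = 5*(-⅓) - 2 = -5/3 - 2 = -11/3)
-84435/U(c(s(-5, -3), 18)) = -84435/(-11/3) = -84435*(-3/11) = 253305/11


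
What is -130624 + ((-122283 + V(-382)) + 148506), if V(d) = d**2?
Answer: 41523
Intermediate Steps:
-130624 + ((-122283 + V(-382)) + 148506) = -130624 + ((-122283 + (-382)**2) + 148506) = -130624 + ((-122283 + 145924) + 148506) = -130624 + (23641 + 148506) = -130624 + 172147 = 41523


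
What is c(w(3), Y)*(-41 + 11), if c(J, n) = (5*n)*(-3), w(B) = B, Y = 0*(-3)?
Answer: 0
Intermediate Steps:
Y = 0
c(J, n) = -15*n
c(w(3), Y)*(-41 + 11) = (-15*0)*(-41 + 11) = 0*(-30) = 0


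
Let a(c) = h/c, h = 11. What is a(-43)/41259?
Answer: -11/1774137 ≈ -6.2002e-6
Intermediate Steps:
a(c) = 11/c
a(-43)/41259 = (11/(-43))/41259 = (11*(-1/43))*(1/41259) = -11/43*1/41259 = -11/1774137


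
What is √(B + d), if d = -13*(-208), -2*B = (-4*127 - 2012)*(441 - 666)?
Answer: 2*I*√70199 ≈ 529.9*I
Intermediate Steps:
B = -283500 (B = -(-4*127 - 2012)*(441 - 666)/2 = -(-508 - 2012)*(-225)/2 = -(-1260)*(-225) = -½*567000 = -283500)
d = 2704
√(B + d) = √(-283500 + 2704) = √(-280796) = 2*I*√70199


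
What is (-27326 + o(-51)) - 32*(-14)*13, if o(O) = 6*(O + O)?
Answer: -22114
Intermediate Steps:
o(O) = 12*O (o(O) = 6*(2*O) = 12*O)
(-27326 + o(-51)) - 32*(-14)*13 = (-27326 + 12*(-51)) - 32*(-14)*13 = (-27326 - 612) + 448*13 = -27938 + 5824 = -22114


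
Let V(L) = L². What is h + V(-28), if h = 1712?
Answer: 2496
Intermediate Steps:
h + V(-28) = 1712 + (-28)² = 1712 + 784 = 2496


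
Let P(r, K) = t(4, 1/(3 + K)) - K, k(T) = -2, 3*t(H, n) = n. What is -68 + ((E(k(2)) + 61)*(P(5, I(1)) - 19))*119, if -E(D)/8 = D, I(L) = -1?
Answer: -980849/6 ≈ -1.6347e+5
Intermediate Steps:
t(H, n) = n/3
E(D) = -8*D
P(r, K) = -K + 1/(3*(3 + K)) (P(r, K) = 1/(3*(3 + K)) - K = -K + 1/(3*(3 + K)))
-68 + ((E(k(2)) + 61)*(P(5, I(1)) - 19))*119 = -68 + ((-8*(-2) + 61)*((1/3 - 1*(-1)*(3 - 1))/(3 - 1) - 19))*119 = -68 + ((16 + 61)*((1/3 - 1*(-1)*2)/2 - 19))*119 = -68 + (77*((1/3 + 2)/2 - 19))*119 = -68 + (77*((1/2)*(7/3) - 19))*119 = -68 + (77*(7/6 - 19))*119 = -68 + (77*(-107/6))*119 = -68 - 8239/6*119 = -68 - 980441/6 = -980849/6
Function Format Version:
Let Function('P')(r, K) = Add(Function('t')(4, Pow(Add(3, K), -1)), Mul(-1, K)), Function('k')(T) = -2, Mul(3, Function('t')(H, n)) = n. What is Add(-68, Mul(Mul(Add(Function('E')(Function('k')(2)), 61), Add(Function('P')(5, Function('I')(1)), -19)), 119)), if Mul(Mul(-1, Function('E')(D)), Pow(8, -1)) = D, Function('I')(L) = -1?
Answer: Rational(-980849, 6) ≈ -1.6347e+5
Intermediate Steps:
Function('t')(H, n) = Mul(Rational(1, 3), n)
Function('E')(D) = Mul(-8, D)
Function('P')(r, K) = Add(Mul(-1, K), Mul(Rational(1, 3), Pow(Add(3, K), -1))) (Function('P')(r, K) = Add(Mul(Rational(1, 3), Pow(Add(3, K), -1)), Mul(-1, K)) = Add(Mul(-1, K), Mul(Rational(1, 3), Pow(Add(3, K), -1))))
Add(-68, Mul(Mul(Add(Function('E')(Function('k')(2)), 61), Add(Function('P')(5, Function('I')(1)), -19)), 119)) = Add(-68, Mul(Mul(Add(Mul(-8, -2), 61), Add(Mul(Pow(Add(3, -1), -1), Add(Rational(1, 3), Mul(-1, -1, Add(3, -1)))), -19)), 119)) = Add(-68, Mul(Mul(Add(16, 61), Add(Mul(Pow(2, -1), Add(Rational(1, 3), Mul(-1, -1, 2))), -19)), 119)) = Add(-68, Mul(Mul(77, Add(Mul(Rational(1, 2), Add(Rational(1, 3), 2)), -19)), 119)) = Add(-68, Mul(Mul(77, Add(Mul(Rational(1, 2), Rational(7, 3)), -19)), 119)) = Add(-68, Mul(Mul(77, Add(Rational(7, 6), -19)), 119)) = Add(-68, Mul(Mul(77, Rational(-107, 6)), 119)) = Add(-68, Mul(Rational(-8239, 6), 119)) = Add(-68, Rational(-980441, 6)) = Rational(-980849, 6)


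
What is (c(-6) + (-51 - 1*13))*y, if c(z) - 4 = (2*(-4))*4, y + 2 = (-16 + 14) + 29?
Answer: -2300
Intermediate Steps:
y = 25 (y = -2 + ((-16 + 14) + 29) = -2 + (-2 + 29) = -2 + 27 = 25)
c(z) = -28 (c(z) = 4 + (2*(-4))*4 = 4 - 8*4 = 4 - 32 = -28)
(c(-6) + (-51 - 1*13))*y = (-28 + (-51 - 1*13))*25 = (-28 + (-51 - 13))*25 = (-28 - 64)*25 = -92*25 = -2300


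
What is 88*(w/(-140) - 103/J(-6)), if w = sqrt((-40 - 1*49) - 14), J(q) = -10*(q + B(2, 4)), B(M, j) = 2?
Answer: -1133/5 - 22*I*sqrt(103)/35 ≈ -226.6 - 6.3793*I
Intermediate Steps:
J(q) = -20 - 10*q (J(q) = -10*(q + 2) = -10*(2 + q) = -20 - 10*q)
w = I*sqrt(103) (w = sqrt((-40 - 49) - 14) = sqrt(-89 - 14) = sqrt(-103) = I*sqrt(103) ≈ 10.149*I)
88*(w/(-140) - 103/J(-6)) = 88*((I*sqrt(103))/(-140) - 103/(-20 - 10*(-6))) = 88*((I*sqrt(103))*(-1/140) - 103/(-20 + 60)) = 88*(-I*sqrt(103)/140 - 103/40) = 88*(-103/40 - I*sqrt(103)/140) = -1133/5 - 22*I*sqrt(103)/35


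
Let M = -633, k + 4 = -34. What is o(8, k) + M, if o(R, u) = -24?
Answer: -657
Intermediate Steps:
k = -38 (k = -4 - 34 = -38)
o(8, k) + M = -24 - 633 = -657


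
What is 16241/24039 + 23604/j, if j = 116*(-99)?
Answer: -10580692/7668441 ≈ -1.3798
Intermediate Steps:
j = -11484
16241/24039 + 23604/j = 16241/24039 + 23604/(-11484) = 16241*(1/24039) + 23604*(-1/11484) = 16241/24039 - 1967/957 = -10580692/7668441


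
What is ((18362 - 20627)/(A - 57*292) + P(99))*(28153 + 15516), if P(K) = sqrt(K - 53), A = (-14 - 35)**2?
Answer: 98910285/14243 + 43669*sqrt(46) ≈ 3.0312e+5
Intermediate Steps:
A = 2401 (A = (-49)**2 = 2401)
P(K) = sqrt(-53 + K)
((18362 - 20627)/(A - 57*292) + P(99))*(28153 + 15516) = ((18362 - 20627)/(2401 - 57*292) + sqrt(-53 + 99))*(28153 + 15516) = (-2265/(2401 - 16644) + sqrt(46))*43669 = (-2265/(-14243) + sqrt(46))*43669 = (-2265*(-1/14243) + sqrt(46))*43669 = (2265/14243 + sqrt(46))*43669 = 98910285/14243 + 43669*sqrt(46)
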